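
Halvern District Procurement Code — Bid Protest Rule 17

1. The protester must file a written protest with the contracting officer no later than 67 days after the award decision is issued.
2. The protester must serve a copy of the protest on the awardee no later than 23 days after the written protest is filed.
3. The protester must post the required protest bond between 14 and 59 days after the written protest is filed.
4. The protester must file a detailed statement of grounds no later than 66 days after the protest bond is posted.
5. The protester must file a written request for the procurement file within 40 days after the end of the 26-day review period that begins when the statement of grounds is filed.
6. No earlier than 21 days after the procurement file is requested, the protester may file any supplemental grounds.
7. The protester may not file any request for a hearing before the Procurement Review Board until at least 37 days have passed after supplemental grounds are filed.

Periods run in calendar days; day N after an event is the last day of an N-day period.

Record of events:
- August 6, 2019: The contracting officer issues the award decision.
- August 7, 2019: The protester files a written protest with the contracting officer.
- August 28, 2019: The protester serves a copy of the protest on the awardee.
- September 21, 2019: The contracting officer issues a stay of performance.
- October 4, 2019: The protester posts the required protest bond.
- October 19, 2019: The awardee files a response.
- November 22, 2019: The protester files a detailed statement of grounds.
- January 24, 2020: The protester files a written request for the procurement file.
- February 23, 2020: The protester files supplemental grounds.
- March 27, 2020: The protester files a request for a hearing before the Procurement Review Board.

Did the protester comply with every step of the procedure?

(1) due by August 6, 2019 + 67 days = October 12, 2019; completed August 7, 2019, before the deadline.
(2) due by August 7, 2019 + 23 days = August 30, 2019; done August 28, 2019 — timely.
(3) the permitted window runs from August 7, 2019 + 14 = August 21, 2019 to August 7, 2019 + 59 = October 5, 2019; done October 4, 2019, which is between those dates.
(4) due by October 4, 2019 + 66 days = December 9, 2019; November 22, 2019 is within that limit.
(5) due by December 18, 2019 + 40 days = January 27, 2020; January 24, 2020 is within that limit.
(6) permitted from January 24, 2020 + 21 days = February 14, 2020 onward; done February 23, 2020 — permitted.
(7) permitted from February 23, 2020 + 37 days = March 31, 2020 onward; done March 27, 2020 — 4 days too early.

No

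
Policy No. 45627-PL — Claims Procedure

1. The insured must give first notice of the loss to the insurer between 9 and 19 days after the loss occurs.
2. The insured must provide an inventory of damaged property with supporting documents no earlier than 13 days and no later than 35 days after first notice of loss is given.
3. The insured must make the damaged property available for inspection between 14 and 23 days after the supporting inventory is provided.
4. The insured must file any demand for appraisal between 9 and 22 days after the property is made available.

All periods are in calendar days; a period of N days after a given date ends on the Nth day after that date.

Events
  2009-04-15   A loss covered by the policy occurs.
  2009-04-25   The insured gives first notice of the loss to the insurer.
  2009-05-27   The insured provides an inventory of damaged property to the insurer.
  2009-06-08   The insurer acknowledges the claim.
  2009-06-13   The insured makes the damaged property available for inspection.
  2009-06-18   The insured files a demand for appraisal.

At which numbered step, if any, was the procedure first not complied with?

Step 4

(1) the permitted window runs from 2009-04-15 + 9 = 2009-04-24 to 2009-04-15 + 19 = 2009-05-04; done 2009-04-25 — within the window.
(2) the permitted window runs from 2009-04-25 + 13 = 2009-05-08 to 2009-04-25 + 35 = 2009-05-30; done 2009-05-27 — within the window.
(3) the permitted window runs from 2009-05-27 + 14 = 2009-06-10 to 2009-05-27 + 23 = 2009-06-19; 2009-06-13 falls inside that range.
(4) the permitted window runs from 2009-06-13 + 9 = 2009-06-22 to 2009-06-13 + 22 = 2009-07-05; 2009-06-18 is 4 days too early.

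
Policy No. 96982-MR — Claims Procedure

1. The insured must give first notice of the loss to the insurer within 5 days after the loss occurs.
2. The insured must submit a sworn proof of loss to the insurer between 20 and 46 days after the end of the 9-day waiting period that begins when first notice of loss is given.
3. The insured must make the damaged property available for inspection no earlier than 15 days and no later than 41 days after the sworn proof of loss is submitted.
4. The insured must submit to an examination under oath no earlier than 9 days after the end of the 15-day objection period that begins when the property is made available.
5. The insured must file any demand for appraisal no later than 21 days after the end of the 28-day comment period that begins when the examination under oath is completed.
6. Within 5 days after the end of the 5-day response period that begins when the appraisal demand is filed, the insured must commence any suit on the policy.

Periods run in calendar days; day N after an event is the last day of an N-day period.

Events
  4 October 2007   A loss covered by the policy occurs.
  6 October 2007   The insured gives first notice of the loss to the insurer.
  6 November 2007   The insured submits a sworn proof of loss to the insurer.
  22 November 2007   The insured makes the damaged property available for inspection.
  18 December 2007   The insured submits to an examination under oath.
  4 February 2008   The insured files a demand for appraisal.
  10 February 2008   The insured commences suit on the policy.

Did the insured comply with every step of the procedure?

Yes

(1) due by 4 October 2007 + 5 days = 9 October 2007; 6 October 2007 is within that limit.
(2) the permitted window runs from 15 October 2007 + 20 = 4 November 2007 to 15 October 2007 + 46 = 30 November 2007; done 6 November 2007, which is between those dates.
(3) the permitted window runs from 6 November 2007 + 15 = 21 November 2007 to 6 November 2007 + 41 = 17 December 2007; done 22 November 2007, which is between those dates.
(4) permitted from 7 December 2007 + 9 days = 16 December 2007 onward; done 18 December 2007, after the minimum wait.
(5) due by 15 January 2008 + 21 days = 5 February 2008; completed 4 February 2008, before the deadline.
(6) due by 9 February 2008 + 5 days = 14 February 2008; done 10 February 2008 — timely.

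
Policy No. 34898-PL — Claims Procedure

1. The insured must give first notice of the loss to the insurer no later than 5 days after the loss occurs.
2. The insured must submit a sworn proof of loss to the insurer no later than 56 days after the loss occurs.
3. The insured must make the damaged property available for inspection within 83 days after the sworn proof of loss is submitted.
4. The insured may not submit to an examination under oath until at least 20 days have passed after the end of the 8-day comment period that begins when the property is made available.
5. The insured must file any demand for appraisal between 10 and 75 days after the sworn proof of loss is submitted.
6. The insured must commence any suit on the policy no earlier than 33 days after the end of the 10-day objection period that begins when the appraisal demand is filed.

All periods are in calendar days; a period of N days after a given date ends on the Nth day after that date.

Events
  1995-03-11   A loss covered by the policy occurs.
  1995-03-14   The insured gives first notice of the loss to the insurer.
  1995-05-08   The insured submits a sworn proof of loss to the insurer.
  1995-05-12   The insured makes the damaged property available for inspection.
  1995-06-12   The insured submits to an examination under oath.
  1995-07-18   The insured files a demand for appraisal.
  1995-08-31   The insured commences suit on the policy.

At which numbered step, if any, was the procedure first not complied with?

Step 2

(1) due by 1995-03-11 + 5 days = 1995-03-16; completed 1995-03-14, before the deadline.
(2) due by 1995-03-11 + 56 days = 1995-05-06; not done until 1995-05-08, 2 days after the deadline.
Later steps need not be reached.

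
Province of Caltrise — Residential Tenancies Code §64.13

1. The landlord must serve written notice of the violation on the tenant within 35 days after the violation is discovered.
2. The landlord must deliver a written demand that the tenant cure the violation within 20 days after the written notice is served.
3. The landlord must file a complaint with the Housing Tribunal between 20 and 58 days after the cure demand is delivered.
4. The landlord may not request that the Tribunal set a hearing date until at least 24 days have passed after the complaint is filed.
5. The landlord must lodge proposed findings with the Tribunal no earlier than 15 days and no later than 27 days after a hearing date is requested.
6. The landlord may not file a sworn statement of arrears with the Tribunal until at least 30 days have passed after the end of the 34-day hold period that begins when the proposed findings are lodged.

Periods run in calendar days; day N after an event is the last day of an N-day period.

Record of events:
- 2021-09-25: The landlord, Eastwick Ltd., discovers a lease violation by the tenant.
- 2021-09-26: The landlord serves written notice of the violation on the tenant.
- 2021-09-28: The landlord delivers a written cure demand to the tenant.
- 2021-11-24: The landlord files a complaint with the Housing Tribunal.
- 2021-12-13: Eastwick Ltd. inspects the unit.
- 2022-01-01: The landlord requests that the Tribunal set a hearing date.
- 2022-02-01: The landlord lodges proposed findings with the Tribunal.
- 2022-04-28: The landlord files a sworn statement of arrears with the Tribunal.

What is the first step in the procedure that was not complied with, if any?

Step 5

Step 1: 35 days after 2021-09-25 (when the violation is discovered) is 2021-10-30; completed 2021-09-26, before the deadline.
Step 2: 20 days after 2021-09-26 (when the written notice is served) is 2021-10-16; 2021-09-28 is within that limit.
Step 3: the window is 20–58 days after 2021-09-28 (when the cure demand is delivered), so 2021-10-18 through 2021-11-25; done 2021-11-24 — within the window.
Step 4: the earliest permitted date is 24 days after 2021-11-24 (when the complaint is filed), i.e. 2021-12-18; done 2022-01-01, after the minimum wait.
Step 5: the window is 15–27 days after 2022-01-01 (when a hearing date is requested), so 2022-01-16 through 2022-01-28; 2022-02-01 is 4 days past the end of the window.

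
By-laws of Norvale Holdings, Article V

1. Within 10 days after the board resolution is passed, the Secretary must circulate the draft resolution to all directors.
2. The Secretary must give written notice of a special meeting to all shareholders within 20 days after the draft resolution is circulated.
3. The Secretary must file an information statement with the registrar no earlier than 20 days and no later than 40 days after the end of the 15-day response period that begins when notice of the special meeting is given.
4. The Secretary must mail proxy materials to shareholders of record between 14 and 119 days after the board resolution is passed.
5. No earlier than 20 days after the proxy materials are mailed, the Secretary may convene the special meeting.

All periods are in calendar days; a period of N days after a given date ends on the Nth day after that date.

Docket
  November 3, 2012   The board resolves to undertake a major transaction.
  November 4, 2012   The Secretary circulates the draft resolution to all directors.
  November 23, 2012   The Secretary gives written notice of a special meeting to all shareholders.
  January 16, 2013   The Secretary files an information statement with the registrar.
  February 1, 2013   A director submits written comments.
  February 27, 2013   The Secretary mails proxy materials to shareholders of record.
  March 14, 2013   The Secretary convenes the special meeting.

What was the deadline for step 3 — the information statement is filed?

January 17, 2013

Notice of the special meeting is given on November 23, 2012; the 15-day response period therefore ends December 8, 2012, and step 3 runs from that date. The window is 20–40 days after December 8, 2012; it closes on January 17, 2013.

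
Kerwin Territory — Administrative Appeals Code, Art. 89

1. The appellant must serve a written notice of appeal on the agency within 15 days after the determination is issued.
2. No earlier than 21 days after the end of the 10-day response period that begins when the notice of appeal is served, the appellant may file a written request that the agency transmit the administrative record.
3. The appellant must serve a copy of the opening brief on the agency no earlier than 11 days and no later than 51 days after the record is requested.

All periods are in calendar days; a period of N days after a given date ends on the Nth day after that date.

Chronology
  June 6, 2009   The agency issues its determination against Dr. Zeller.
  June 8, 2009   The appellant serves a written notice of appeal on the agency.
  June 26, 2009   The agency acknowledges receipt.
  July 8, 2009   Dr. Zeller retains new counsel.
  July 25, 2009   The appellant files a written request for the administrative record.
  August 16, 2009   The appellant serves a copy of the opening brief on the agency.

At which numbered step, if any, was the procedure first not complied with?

None — every step was satisfied

(1) due by June 6, 2009 + 15 days = June 21, 2009; completed June 8, 2009, before the deadline.
(2) permitted from June 18, 2009 + 21 days = July 9, 2009 onward; July 25, 2009 is on or after that date.
(3) the permitted window runs from July 25, 2009 + 11 = August 5, 2009 to July 25, 2009 + 51 = September 14, 2009; done August 16, 2009 — within the window.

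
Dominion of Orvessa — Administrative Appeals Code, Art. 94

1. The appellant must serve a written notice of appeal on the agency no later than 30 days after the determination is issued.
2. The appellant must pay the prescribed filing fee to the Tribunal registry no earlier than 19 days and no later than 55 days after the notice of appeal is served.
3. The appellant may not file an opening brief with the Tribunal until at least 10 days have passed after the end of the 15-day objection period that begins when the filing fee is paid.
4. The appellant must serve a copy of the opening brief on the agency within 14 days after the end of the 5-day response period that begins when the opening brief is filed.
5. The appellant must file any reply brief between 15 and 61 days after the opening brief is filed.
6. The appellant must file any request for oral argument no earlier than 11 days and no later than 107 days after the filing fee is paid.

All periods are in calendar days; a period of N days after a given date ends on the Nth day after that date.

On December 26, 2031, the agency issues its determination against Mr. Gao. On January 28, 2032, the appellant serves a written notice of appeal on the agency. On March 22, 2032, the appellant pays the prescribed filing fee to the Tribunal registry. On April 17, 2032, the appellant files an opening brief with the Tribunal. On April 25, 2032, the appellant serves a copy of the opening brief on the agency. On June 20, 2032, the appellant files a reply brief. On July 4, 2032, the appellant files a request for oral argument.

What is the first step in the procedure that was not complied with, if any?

Step 1

(1) due by December 26, 2031 + 30 days = January 25, 2032; not done until January 28, 2032, 3 days after the deadline.
The analysis stops there.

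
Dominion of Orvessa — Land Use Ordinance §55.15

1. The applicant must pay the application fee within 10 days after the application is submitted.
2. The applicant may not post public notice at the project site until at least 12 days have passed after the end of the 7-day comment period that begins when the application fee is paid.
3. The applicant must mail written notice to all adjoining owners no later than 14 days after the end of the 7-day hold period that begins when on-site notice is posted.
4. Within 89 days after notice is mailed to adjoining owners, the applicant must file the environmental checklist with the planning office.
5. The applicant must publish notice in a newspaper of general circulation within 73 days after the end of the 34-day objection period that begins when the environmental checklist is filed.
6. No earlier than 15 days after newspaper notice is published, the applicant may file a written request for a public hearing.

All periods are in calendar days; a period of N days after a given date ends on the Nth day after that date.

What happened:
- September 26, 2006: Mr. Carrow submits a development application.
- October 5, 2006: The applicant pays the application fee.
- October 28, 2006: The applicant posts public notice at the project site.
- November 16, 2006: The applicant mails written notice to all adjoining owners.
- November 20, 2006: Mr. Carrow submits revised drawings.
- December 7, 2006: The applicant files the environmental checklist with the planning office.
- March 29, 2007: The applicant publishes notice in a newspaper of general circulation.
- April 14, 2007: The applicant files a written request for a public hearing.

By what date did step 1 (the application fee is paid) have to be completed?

Step 1 runs from September 26, 2006, when the application is submitted. 10 days after September 26, 2006 is October 6, 2006.

October 6, 2006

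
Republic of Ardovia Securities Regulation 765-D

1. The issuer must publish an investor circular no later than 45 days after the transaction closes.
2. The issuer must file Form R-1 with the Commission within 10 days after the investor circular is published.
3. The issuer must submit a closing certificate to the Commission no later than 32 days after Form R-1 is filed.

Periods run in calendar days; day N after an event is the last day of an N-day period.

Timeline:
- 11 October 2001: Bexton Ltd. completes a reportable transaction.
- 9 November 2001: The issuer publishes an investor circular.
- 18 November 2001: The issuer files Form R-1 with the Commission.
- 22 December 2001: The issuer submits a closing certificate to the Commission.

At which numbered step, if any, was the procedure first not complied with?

Step 1 — counting 45 days from 11 October 2001 (when the transaction closes) gives a deadline of 25 November 2001; 9 November 2001 is within that limit.
Step 2 — counting 10 days from 9 November 2001 (when the investor circular is published) gives a deadline of 19 November 2001; done 18 November 2001 — timely.
Step 3 — counting 32 days from 18 November 2001 (when Form R-1 is filed) gives a deadline of 20 December 2001; done 22 December 2001 — 2 days late.

Step 3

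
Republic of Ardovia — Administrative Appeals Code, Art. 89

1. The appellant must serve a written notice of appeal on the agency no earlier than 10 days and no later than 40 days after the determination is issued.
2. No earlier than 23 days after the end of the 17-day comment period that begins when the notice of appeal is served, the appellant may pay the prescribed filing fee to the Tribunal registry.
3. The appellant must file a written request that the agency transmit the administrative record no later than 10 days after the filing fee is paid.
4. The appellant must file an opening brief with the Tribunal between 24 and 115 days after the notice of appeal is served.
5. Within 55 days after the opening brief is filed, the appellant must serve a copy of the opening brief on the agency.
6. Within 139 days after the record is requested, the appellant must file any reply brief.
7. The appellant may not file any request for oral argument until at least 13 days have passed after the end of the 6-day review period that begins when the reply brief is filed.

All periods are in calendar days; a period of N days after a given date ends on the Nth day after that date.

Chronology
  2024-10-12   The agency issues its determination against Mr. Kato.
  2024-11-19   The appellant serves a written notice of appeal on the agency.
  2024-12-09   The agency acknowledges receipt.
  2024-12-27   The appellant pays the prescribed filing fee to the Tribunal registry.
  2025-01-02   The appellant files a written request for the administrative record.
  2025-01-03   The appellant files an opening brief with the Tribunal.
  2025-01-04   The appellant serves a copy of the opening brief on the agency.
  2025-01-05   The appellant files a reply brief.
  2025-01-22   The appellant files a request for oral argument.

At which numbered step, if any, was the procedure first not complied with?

Step 2

Step 1 — 10 and 40 days from 2024-10-12 (when the determination is issued) are 2024-10-22 and 2024-11-21 respectively; 2024-11-19 falls inside that range.
Step 2 — must wait 23 days from 2024-12-06 (end of the 17-day comment period, which began when the notice of appeal is served on 2024-11-19), so not before 2024-12-29; done 2024-12-27 — 2 days too early.
Later steps need not be reached.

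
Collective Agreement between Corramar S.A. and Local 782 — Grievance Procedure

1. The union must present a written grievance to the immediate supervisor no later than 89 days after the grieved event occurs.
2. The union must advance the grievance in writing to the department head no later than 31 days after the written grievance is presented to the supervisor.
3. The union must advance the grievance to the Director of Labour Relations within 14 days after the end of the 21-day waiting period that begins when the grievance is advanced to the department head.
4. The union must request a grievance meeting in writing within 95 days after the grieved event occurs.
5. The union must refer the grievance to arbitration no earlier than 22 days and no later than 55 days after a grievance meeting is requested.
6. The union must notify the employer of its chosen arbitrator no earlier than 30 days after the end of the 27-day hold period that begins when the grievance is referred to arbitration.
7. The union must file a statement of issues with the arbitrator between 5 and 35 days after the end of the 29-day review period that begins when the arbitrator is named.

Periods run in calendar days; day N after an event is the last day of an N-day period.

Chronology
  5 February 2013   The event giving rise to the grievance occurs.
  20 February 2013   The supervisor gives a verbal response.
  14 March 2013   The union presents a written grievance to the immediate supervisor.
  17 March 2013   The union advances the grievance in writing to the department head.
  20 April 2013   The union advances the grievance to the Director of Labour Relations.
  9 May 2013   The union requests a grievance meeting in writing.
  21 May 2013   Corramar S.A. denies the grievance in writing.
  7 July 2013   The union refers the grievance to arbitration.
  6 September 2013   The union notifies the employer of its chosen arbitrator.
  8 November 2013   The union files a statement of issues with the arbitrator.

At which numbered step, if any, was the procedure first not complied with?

Step 5

(1) due by 5 February 2013 + 89 days = 5 May 2013; 14 March 2013 is within that limit.
(2) due by 14 March 2013 + 31 days = 14 April 2013; 17 March 2013 is within that limit.
(3) due by 7 April 2013 + 14 days = 21 April 2013; completed 20 April 2013, before the deadline.
(4) due by 5 February 2013 + 95 days = 11 May 2013; 9 May 2013 is within that limit.
(5) the permitted window runs from 9 May 2013 + 22 = 31 May 2013 to 9 May 2013 + 55 = 3 July 2013; done 7 July 2013 — 4 days after the window closed.
The procedure was therefore not followed at step 5.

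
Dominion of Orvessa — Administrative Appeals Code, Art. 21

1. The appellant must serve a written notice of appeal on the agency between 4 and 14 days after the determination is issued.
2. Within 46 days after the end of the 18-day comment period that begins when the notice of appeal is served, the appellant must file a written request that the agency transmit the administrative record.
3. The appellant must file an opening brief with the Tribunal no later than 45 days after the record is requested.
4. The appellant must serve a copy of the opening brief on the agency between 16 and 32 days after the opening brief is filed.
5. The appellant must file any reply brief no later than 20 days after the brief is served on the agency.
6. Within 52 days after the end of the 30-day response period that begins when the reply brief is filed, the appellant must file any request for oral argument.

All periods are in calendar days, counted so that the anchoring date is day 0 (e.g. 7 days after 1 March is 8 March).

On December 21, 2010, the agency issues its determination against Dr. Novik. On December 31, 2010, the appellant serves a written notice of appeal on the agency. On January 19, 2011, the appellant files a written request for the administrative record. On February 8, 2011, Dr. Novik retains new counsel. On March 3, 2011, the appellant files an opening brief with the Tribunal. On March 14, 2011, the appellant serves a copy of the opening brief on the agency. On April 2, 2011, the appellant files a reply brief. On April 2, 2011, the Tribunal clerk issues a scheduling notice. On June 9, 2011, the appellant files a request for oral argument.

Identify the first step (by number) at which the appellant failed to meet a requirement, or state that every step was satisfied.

Step 4

(1) the permitted window runs from December 21, 2010 + 4 = December 25, 2010 to December 21, 2010 + 14 = January 4, 2011; done December 31, 2010, which is between those dates.
(2) due by January 18, 2011 + 46 days = March 5, 2011; done January 19, 2011 — timely.
(3) due by January 19, 2011 + 45 days = March 5, 2011; completed March 3, 2011, before the deadline.
(4) the permitted window runs from March 3, 2011 + 16 = March 19, 2011 to March 3, 2011 + 32 = April 4, 2011; March 14, 2011 is 5 days too early.
That is the first point of non-compliance.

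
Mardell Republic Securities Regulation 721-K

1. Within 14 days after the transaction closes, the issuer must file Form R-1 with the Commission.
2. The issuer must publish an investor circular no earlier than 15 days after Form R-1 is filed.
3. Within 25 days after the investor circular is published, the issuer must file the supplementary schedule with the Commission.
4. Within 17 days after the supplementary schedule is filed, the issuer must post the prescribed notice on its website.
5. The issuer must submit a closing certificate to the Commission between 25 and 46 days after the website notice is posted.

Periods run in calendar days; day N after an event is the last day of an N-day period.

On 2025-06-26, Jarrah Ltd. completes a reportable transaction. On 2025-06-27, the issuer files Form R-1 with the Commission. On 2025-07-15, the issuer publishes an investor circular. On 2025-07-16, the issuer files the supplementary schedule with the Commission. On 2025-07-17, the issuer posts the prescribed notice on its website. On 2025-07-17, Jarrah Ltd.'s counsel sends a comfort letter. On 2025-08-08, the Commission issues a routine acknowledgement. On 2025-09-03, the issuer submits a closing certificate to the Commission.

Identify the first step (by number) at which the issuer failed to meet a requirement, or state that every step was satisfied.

(1) due by 2025-06-26 + 14 days = 2025-07-10; done 2025-06-27 — timely.
(2) permitted from 2025-06-27 + 15 days = 2025-07-12 onward; done 2025-07-15, after the minimum wait.
(3) due by 2025-07-15 + 25 days = 2025-08-09; 2025-07-16 is within that limit.
(4) due by 2025-07-16 + 17 days = 2025-08-02; done 2025-07-17 — timely.
(5) the permitted window runs from 2025-07-17 + 25 = 2025-08-11 to 2025-07-17 + 46 = 2025-09-01; 2025-09-03 is 2 days past the end of the window.
No need to go further; step 5 was not satisfied.

Step 5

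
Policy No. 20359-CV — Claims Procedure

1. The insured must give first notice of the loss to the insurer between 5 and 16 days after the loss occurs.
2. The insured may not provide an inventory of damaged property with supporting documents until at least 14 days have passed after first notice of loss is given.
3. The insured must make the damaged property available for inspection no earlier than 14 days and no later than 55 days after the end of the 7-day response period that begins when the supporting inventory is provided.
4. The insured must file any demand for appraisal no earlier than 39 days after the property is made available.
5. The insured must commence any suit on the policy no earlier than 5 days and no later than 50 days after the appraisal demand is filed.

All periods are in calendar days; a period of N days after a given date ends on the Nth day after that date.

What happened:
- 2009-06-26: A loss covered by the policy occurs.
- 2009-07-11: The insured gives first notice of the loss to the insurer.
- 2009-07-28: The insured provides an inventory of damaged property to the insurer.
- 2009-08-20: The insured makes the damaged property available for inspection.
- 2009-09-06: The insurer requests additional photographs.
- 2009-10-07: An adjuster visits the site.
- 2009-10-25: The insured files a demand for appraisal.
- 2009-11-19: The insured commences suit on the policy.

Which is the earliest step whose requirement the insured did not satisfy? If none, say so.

None — every step was satisfied

Step 1: the window is 5–16 days after 2009-06-26 (when the loss occurs), so 2009-07-01 through 2009-07-12; 2009-07-11 falls inside that range.
Step 2: the earliest permitted date is 14 days after 2009-07-11 (when first notice of loss is given), i.e. 2009-07-25; 2009-07-28 is on or after that date.
Step 3: the window is 14–55 days after 2009-08-04 (end of the 7-day response period, which began when the supporting inventory is provided on 2009-07-28), so 2009-08-18 through 2009-09-28; done 2009-08-20 — within the window.
Step 4: the earliest permitted date is 39 days after 2009-08-20 (when the property is made available), i.e. 2009-09-28; done 2009-10-25, after the minimum wait.
Step 5: the window is 5–50 days after 2009-10-25 (when the appraisal demand is filed), so 2009-10-30 through 2009-12-14; 2009-11-19 falls inside that range.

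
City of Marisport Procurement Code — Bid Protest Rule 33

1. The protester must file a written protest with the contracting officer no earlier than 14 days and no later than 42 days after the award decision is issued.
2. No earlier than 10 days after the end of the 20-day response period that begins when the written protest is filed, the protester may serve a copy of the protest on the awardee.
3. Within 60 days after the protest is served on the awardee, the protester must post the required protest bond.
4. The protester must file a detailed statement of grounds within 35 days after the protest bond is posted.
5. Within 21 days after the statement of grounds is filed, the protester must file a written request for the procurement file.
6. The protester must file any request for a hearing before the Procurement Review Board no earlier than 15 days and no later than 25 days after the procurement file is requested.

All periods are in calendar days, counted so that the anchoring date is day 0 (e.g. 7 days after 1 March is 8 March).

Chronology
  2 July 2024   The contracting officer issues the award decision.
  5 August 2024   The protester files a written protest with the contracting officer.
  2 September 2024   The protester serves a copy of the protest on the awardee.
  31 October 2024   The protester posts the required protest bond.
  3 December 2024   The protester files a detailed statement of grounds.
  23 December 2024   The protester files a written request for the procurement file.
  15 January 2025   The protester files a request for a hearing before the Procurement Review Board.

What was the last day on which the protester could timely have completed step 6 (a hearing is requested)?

17 January 2025

Step 6 runs from 23 December 2024, when the procurement file is requested. The window is 15–25 days after 23 December 2024; it closes on 17 January 2025.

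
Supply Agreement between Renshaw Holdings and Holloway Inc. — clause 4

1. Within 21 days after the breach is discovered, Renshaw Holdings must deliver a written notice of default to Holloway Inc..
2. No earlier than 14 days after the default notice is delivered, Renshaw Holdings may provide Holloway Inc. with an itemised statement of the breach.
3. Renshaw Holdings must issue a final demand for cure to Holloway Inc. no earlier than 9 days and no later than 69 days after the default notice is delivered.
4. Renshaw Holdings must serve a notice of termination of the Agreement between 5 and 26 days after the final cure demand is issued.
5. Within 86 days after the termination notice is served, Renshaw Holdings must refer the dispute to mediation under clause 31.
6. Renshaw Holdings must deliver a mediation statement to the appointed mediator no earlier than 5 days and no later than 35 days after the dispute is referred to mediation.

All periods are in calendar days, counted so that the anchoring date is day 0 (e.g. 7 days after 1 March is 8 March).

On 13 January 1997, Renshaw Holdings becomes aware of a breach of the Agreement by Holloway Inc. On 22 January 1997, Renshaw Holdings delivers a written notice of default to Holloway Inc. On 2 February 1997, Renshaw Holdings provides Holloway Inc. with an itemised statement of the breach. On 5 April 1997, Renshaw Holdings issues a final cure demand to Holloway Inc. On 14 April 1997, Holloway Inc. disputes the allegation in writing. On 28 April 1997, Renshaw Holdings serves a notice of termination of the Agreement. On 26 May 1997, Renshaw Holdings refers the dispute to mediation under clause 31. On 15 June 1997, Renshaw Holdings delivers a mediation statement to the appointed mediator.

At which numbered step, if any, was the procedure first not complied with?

Step 2

Step 1 — counting 21 days from 13 January 1997 (when the breach is discovered) gives a deadline of 3 February 1997; done 22 January 1997 — timely.
Step 2 — must wait 14 days from 22 January 1997 (when the default notice is delivered), so not before 5 February 1997; acted on 2 February 1997, 3 days prematurely.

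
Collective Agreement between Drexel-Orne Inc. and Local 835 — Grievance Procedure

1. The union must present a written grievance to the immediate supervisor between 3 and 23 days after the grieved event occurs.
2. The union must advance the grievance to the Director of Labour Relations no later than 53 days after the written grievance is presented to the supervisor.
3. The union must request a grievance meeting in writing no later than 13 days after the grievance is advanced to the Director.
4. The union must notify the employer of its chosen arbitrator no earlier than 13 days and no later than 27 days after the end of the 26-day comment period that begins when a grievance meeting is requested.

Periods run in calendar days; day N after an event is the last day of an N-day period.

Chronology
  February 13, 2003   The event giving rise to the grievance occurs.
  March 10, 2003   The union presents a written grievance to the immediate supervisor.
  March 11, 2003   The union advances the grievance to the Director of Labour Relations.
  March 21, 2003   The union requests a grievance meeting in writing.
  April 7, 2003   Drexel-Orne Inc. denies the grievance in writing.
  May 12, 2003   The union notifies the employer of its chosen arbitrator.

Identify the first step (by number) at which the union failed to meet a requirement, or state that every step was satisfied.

Step 1: the window is 3–23 days after February 13, 2003 (when the grieved event occurs), so February 16, 2003 through March 8, 2003; done March 10, 2003 — 2 days after the window closed.

Step 1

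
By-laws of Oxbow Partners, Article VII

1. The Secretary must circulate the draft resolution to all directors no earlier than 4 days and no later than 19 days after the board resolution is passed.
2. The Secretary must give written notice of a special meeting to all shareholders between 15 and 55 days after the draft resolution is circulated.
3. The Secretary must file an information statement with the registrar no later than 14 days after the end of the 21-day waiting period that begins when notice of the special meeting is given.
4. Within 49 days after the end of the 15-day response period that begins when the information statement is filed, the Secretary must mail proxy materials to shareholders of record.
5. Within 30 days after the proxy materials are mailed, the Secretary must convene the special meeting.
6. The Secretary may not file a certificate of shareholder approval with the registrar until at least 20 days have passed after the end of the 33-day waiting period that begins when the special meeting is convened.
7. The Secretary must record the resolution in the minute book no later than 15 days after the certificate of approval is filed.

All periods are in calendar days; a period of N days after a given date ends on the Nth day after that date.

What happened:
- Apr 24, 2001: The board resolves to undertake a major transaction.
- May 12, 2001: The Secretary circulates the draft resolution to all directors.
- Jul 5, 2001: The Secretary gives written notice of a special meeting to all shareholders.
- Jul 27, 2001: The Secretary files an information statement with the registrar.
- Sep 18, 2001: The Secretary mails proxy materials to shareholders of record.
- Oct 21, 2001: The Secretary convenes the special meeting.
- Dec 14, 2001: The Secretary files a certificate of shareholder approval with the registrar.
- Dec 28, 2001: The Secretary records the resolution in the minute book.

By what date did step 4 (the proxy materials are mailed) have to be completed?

Sep 29, 2001

The information statement is filed on Jul 27, 2001; the 15-day response period therefore ends Aug 11, 2001, and step 4 runs from that date. 49 days after Aug 11, 2001 is Sep 29, 2001.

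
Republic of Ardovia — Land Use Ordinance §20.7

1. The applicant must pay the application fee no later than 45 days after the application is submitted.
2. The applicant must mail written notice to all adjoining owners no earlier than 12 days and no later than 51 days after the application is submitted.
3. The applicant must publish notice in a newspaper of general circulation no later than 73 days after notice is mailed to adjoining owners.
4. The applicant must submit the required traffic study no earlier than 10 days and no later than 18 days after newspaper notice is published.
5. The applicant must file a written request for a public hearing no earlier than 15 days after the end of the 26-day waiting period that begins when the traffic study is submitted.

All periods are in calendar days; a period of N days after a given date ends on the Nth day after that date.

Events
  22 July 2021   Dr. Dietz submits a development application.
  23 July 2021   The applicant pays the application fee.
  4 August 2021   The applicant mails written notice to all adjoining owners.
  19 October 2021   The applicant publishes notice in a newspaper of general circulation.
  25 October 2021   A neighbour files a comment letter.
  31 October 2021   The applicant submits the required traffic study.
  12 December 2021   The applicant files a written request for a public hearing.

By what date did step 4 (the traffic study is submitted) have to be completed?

Step 4 runs from 19 October 2021, when newspaper notice is published. The window is 10–18 days after 19 October 2021; it closes on 6 November 2021.

6 November 2021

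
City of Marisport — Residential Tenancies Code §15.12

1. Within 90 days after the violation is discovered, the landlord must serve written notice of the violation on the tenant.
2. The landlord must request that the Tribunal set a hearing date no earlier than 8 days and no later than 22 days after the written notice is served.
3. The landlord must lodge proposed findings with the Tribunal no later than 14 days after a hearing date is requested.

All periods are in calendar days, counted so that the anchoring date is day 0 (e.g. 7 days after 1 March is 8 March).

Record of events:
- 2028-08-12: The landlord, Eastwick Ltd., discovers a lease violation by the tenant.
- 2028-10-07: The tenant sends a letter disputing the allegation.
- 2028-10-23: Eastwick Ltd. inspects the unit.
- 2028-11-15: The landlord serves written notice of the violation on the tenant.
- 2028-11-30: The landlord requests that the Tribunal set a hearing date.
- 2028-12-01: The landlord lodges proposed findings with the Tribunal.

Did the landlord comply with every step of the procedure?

No

Step 1 — counting 90 days from 2028-08-12 (when the violation is discovered) gives a deadline of 2028-11-10; not done until 2028-11-15, 5 days after the deadline.
The analysis stops there.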